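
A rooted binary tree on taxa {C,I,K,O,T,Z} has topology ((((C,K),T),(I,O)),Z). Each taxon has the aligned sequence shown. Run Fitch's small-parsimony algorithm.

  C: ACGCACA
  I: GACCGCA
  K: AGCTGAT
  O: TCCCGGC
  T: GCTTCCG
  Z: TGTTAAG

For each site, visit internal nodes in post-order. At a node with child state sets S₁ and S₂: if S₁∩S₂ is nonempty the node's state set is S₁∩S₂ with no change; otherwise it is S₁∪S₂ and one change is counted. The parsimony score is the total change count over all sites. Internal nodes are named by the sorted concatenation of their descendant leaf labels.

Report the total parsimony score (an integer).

site 0, node CK: C={A} ∩ K={A} → {A} (+0)
site 0, node CKT: CK={A} ∪ T={G} → {A,G} (+1)
site 0, node IO: I={G} ∪ O={T} → {G,T} (+1)
site 0, node CIKOT: CKT={A,G} ∩ IO={G,T} → {G} (+0)
site 0, node CIKOTZ: CIKOT={G} ∪ Z={T} → {G,T} (+1)
site 1, node CK: C={C} ∪ K={G} → {C,G} (+1)
site 1, node CKT: CK={C,G} ∩ T={C} → {C} (+0)
site 1, node IO: I={A} ∪ O={C} → {A,C} (+1)
site 1, node CIKOT: CKT={C} ∩ IO={A,C} → {C} (+0)
site 1, node CIKOTZ: CIKOT={C} ∪ Z={G} → {C,G} (+1)
site 2, node CK: C={G} ∪ K={C} → {C,G} (+1)
site 2, node CKT: CK={C,G} ∪ T={T} → {C,G,T} (+1)
site 2, node IO: I={C} ∩ O={C} → {C} (+0)
site 2, node CIKOT: CKT={C,G,T} ∩ IO={C} → {C} (+0)
site 2, node CIKOTZ: CIKOT={C} ∪ Z={T} → {C,T} (+1)
site 3, node CK: C={C} ∪ K={T} → {C,T} (+1)
site 3, node CKT: CK={C,T} ∩ T={T} → {T} (+0)
site 3, node IO: I={C} ∩ O={C} → {C} (+0)
site 3, node CIKOT: CKT={T} ∪ IO={C} → {C,T} (+1)
site 3, node CIKOTZ: CIKOT={C,T} ∩ Z={T} → {T} (+0)
site 4, node CK: C={A} ∪ K={G} → {A,G} (+1)
site 4, node CKT: CK={A,G} ∪ T={C} → {A,C,G} (+1)
site 4, node IO: I={G} ∩ O={G} → {G} (+0)
site 4, node CIKOT: CKT={A,C,G} ∩ IO={G} → {G} (+0)
site 4, node CIKOTZ: CIKOT={G} ∪ Z={A} → {A,G} (+1)
site 5, node CK: C={C} ∪ K={A} → {A,C} (+1)
site 5, node CKT: CK={A,C} ∩ T={C} → {C} (+0)
site 5, node IO: I={C} ∪ O={G} → {C,G} (+1)
site 5, node CIKOT: CKT={C} ∩ IO={C,G} → {C} (+0)
site 5, node CIKOTZ: CIKOT={C} ∪ Z={A} → {A,C} (+1)
site 6, node CK: C={A} ∪ K={T} → {A,T} (+1)
site 6, node CKT: CK={A,T} ∪ T={G} → {A,G,T} (+1)
site 6, node IO: I={A} ∪ O={C} → {A,C} (+1)
site 6, node CIKOT: CKT={A,G,T} ∩ IO={A,C} → {A} (+0)
site 6, node CIKOTZ: CIKOT={A} ∪ Z={G} → {A,G} (+1)
per-site changes: [3, 3, 3, 2, 3, 3, 4]; total = 21

21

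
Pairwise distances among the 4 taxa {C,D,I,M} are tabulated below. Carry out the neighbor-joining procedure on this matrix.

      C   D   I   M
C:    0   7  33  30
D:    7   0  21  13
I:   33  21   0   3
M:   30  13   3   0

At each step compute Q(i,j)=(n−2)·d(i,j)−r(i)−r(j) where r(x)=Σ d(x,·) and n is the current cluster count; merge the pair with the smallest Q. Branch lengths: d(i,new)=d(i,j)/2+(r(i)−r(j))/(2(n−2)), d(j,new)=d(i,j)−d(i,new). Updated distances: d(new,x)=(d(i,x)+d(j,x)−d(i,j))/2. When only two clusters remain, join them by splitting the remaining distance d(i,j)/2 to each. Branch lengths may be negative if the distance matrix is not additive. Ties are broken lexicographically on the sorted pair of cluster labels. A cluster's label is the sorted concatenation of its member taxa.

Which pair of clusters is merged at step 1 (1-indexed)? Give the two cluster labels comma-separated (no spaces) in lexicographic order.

step 1: merge (C,D) at d=7, Q=-97; branch lengths C→43/4, D→-15/4; new cluster CD
  updated: d(CD,I)=47/2, d(CD,M)=18
step 2: merge (CD,I) at d=47/2, Q=-89/2; branch lengths CD→77/4, I→17/4; new cluster CDI
  updated: d(CDI,M)=-5/4
step 3: merge (CDI,M) at d=-5/4; branch lengths CDI→-5/8, M→-5/8; new cluster CDIM
final tree: (((C:43/4,D:-15/4):77/4,I:17/4):-5/8,M:-5/8)
total length: 117/4

C,D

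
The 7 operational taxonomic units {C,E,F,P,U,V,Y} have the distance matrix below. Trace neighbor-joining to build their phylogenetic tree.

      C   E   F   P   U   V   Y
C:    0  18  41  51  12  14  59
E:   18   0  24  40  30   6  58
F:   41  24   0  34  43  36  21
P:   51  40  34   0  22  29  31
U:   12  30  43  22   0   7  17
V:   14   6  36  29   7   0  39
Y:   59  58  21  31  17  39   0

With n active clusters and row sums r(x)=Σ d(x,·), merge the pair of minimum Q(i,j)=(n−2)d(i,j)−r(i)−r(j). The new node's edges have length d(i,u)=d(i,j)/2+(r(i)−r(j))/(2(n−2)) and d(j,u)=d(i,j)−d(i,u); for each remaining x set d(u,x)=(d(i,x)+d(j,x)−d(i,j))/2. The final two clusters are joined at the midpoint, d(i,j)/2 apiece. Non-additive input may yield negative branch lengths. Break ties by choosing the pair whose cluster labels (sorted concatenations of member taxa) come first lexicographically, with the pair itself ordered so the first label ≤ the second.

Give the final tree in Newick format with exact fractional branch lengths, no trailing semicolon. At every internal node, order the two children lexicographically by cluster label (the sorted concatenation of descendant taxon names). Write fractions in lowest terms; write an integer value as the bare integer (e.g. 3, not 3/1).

(((C:313/32,(((F:79/10,Y:131/10):125/16,P:227/16):223/24,U:11/24):271/32):103/32,E:249/32):-57/64,V:-57/64)

1. join F+Y (d=21, Q=-319) ⇒ FY; edges |F|=79/10, |Y|=131/10
  updated: d(C,FY)=79/2, d(E,FY)=61/2, d(FY,P)=22, d(FY,U)=39/2, d(FY,V)=27
2. join FY+P (d=22, Q=-429/2) ⇒ FPY; edges |FY|=125/16, |P|=227/16
  updated: d(C,FPY)=137/4, d(E,FPY)=97/4, d(FPY,U)=39/4, d(FPY,V)=17
3. join FPY+U (d=39/4, Q=-459/4) ⇒ FPUY; edges |FPY|=223/24, |U|=11/24
  updated: d(C,FPUY)=73/4, d(E,FPUY)=89/4, d(FPUY,V)=57/8
4. join C+FPUY (d=73/4, Q=-491/8) ⇒ CFPUY; edges |C|=313/32, |FPUY|=271/32
  updated: d(CFPUY,E)=11, d(CFPUY,V)=23/16
5. join CFPUY+E (d=11, Q=-295/16) ⇒ CEFPUY; edges |CFPUY|=103/32, |E|=249/32
  updated: d(CEFPUY,V)=-57/32
6. join CEFPUY+V (d=-57/32) ⇒ CEFPUVY; edges |CEFPUY|=-57/64, |V|=-57/64
final tree: (((C:313/32,(((F:79/10,Y:131/10):125/16,P:227/16):223/24,U:11/24):271/32):103/32,E:249/32):-57/64,V:-57/64)
total length: 2567/32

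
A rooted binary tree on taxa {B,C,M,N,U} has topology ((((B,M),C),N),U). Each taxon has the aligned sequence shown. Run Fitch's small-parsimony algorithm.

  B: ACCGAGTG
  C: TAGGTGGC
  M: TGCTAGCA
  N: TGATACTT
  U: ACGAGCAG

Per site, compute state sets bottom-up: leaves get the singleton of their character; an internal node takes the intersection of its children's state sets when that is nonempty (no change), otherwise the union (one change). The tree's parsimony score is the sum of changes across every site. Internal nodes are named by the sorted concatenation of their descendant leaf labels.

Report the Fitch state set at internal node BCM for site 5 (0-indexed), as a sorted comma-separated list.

G

BM@0: {A} ∪ {T} = {A,T} (union, +1)
BCM@0: {A,T} ∩ {T} = {T} (intersection, +0)
BCMN@0: {T} ∩ {T} = {T} (intersection, +0)
BCMNU@0: {T} ∪ {A} = {A,T} (union, +1)
BM@1: {C} ∪ {G} = {C,G} (union, +1)
BCM@1: {C,G} ∪ {A} = {A,C,G} (union, +1)
BCMN@1: {A,C,G} ∩ {G} = {G} (intersection, +0)
BCMNU@1: {G} ∪ {C} = {C,G} (union, +1)
BM@2: {C} ∩ {C} = {C} (intersection, +0)
BCM@2: {C} ∪ {G} = {C,G} (union, +1)
BCMN@2: {C,G} ∪ {A} = {A,C,G} (union, +1)
BCMNU@2: {A,C,G} ∩ {G} = {G} (intersection, +0)
BM@3: {G} ∪ {T} = {G,T} (union, +1)
BCM@3: {G,T} ∩ {G} = {G} (intersection, +0)
BCMN@3: {G} ∪ {T} = {G,T} (union, +1)
BCMNU@3: {G,T} ∪ {A} = {A,G,T} (union, +1)
BM@4: {A} ∩ {A} = {A} (intersection, +0)
BCM@4: {A} ∪ {T} = {A,T} (union, +1)
BCMN@4: {A,T} ∩ {A} = {A} (intersection, +0)
BCMNU@4: {A} ∪ {G} = {A,G} (union, +1)
BM@5: {G} ∩ {G} = {G} (intersection, +0)
BCM@5: {G} ∩ {G} = {G} (intersection, +0)
BCMN@5: {G} ∪ {C} = {C,G} (union, +1)
BCMNU@5: {C,G} ∩ {C} = {C} (intersection, +0)
BM@6: {T} ∪ {C} = {C,T} (union, +1)
BCM@6: {C,T} ∪ {G} = {C,G,T} (union, +1)
BCMN@6: {C,G,T} ∩ {T} = {T} (intersection, +0)
BCMNU@6: {T} ∪ {A} = {A,T} (union, +1)
BM@7: {G} ∪ {A} = {A,G} (union, +1)
BCM@7: {A,G} ∪ {C} = {A,C,G} (union, +1)
BCMN@7: {A,C,G} ∪ {T} = {A,C,G,T} (union, +1)
BCMNU@7: {A,C,G,T} ∩ {G} = {G} (intersection, +0)
per-site changes: [2, 3, 2, 3, 2, 1, 3, 3]; total = 19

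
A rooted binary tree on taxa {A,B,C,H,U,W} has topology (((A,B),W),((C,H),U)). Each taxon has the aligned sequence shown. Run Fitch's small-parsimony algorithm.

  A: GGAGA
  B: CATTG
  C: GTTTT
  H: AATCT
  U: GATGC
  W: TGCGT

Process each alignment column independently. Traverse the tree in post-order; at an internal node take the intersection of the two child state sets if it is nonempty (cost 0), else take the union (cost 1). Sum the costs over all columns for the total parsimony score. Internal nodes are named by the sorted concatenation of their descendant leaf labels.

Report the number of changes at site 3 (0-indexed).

[col 0] AB: children A:{G}, B:{C} ∪→ {C,G}; cost 1
[col 0] ABW: children AB:{C,G}, W:{T} ∪→ {C,G,T}; cost 1
[col 0] CH: children C:{G}, H:{A} ∪→ {A,G}; cost 1
[col 0] CHU: children CH:{A,G}, U:{G} ∩→ {G}; cost 0
[col 0] ABCHUW: children ABW:{C,G,T}, CHU:{G} ∩→ {G}; cost 0
[col 1] AB: children A:{G}, B:{A} ∪→ {A,G}; cost 1
[col 1] ABW: children AB:{A,G}, W:{G} ∩→ {G}; cost 0
[col 1] CH: children C:{T}, H:{A} ∪→ {A,T}; cost 1
[col 1] CHU: children CH:{A,T}, U:{A} ∩→ {A}; cost 0
[col 1] ABCHUW: children ABW:{G}, CHU:{A} ∪→ {A,G}; cost 1
[col 2] AB: children A:{A}, B:{T} ∪→ {A,T}; cost 1
[col 2] ABW: children AB:{A,T}, W:{C} ∪→ {A,C,T}; cost 1
[col 2] CH: children C:{T}, H:{T} ∩→ {T}; cost 0
[col 2] CHU: children CH:{T}, U:{T} ∩→ {T}; cost 0
[col 2] ABCHUW: children ABW:{A,C,T}, CHU:{T} ∩→ {T}; cost 0
[col 3] AB: children A:{G}, B:{T} ∪→ {G,T}; cost 1
[col 3] ABW: children AB:{G,T}, W:{G} ∩→ {G}; cost 0
[col 3] CH: children C:{T}, H:{C} ∪→ {C,T}; cost 1
[col 3] CHU: children CH:{C,T}, U:{G} ∪→ {C,G,T}; cost 1
[col 3] ABCHUW: children ABW:{G}, CHU:{C,G,T} ∩→ {G}; cost 0
[col 4] AB: children A:{A}, B:{G} ∪→ {A,G}; cost 1
[col 4] ABW: children AB:{A,G}, W:{T} ∪→ {A,G,T}; cost 1
[col 4] CH: children C:{T}, H:{T} ∩→ {T}; cost 0
[col 4] CHU: children CH:{T}, U:{C} ∪→ {C,T}; cost 1
[col 4] ABCHUW: children ABW:{A,G,T}, CHU:{C,T} ∩→ {T}; cost 0
per-site changes: [3, 3, 2, 3, 3]; total = 14

3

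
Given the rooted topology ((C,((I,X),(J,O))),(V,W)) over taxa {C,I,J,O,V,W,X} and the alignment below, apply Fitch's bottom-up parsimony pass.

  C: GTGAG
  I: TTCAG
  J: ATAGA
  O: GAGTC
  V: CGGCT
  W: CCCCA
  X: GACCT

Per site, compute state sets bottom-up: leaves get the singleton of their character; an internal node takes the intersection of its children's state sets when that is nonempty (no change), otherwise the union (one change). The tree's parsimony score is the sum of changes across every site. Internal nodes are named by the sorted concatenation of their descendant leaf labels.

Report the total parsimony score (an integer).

[col 0] IX: children I:{T}, X:{G} ∪→ {G,T}; cost 1
[col 0] JO: children J:{A}, O:{G} ∪→ {A,G}; cost 1
[col 0] IJOX: children IX:{G,T}, JO:{A,G} ∩→ {G}; cost 0
[col 0] CIJOX: children C:{G}, IJOX:{G} ∩→ {G}; cost 0
[col 0] VW: children V:{C}, W:{C} ∩→ {C}; cost 0
[col 0] CIJOVWX: children CIJOX:{G}, VW:{C} ∪→ {C,G}; cost 1
[col 1] IX: children I:{T}, X:{A} ∪→ {A,T}; cost 1
[col 1] JO: children J:{T}, O:{A} ∪→ {A,T}; cost 1
[col 1] IJOX: children IX:{A,T}, JO:{A,T} ∩→ {A,T}; cost 0
[col 1] CIJOX: children C:{T}, IJOX:{A,T} ∩→ {T}; cost 0
[col 1] VW: children V:{G}, W:{C} ∪→ {C,G}; cost 1
[col 1] CIJOVWX: children CIJOX:{T}, VW:{C,G} ∪→ {C,G,T}; cost 1
[col 2] IX: children I:{C}, X:{C} ∩→ {C}; cost 0
[col 2] JO: children J:{A}, O:{G} ∪→ {A,G}; cost 1
[col 2] IJOX: children IX:{C}, JO:{A,G} ∪→ {A,C,G}; cost 1
[col 2] CIJOX: children C:{G}, IJOX:{A,C,G} ∩→ {G}; cost 0
[col 2] VW: children V:{G}, W:{C} ∪→ {C,G}; cost 1
[col 2] CIJOVWX: children CIJOX:{G}, VW:{C,G} ∩→ {G}; cost 0
[col 3] IX: children I:{A}, X:{C} ∪→ {A,C}; cost 1
[col 3] JO: children J:{G}, O:{T} ∪→ {G,T}; cost 1
[col 3] IJOX: children IX:{A,C}, JO:{G,T} ∪→ {A,C,G,T}; cost 1
[col 3] CIJOX: children C:{A}, IJOX:{A,C,G,T} ∩→ {A}; cost 0
[col 3] VW: children V:{C}, W:{C} ∩→ {C}; cost 0
[col 3] CIJOVWX: children CIJOX:{A}, VW:{C} ∪→ {A,C}; cost 1
[col 4] IX: children I:{G}, X:{T} ∪→ {G,T}; cost 1
[col 4] JO: children J:{A}, O:{C} ∪→ {A,C}; cost 1
[col 4] IJOX: children IX:{G,T}, JO:{A,C} ∪→ {A,C,G,T}; cost 1
[col 4] CIJOX: children C:{G}, IJOX:{A,C,G,T} ∩→ {G}; cost 0
[col 4] VW: children V:{T}, W:{A} ∪→ {A,T}; cost 1
[col 4] CIJOVWX: children CIJOX:{G}, VW:{A,T} ∪→ {A,G,T}; cost 1
per-site changes: [3, 4, 3, 4, 5]; total = 19

19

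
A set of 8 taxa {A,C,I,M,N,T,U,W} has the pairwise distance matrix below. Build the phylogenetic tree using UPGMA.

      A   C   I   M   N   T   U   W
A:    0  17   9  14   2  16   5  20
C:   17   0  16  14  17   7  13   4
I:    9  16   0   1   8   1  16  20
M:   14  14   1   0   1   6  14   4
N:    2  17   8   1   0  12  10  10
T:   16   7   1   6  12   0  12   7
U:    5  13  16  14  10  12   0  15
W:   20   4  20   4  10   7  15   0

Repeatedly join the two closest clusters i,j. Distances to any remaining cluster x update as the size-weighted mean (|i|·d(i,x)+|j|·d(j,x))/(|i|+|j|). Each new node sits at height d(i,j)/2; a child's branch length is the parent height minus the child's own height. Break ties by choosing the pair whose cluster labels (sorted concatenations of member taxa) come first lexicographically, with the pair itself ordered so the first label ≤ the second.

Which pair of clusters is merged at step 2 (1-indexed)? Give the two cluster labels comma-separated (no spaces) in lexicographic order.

iteration 1: select I,M (d=1); attach at lengths (1/2, 1/2); label the merged cluster IM
  updated: d(A,IM)=23/2, d(C,IM)=15, d(IM,N)=9/2, d(IM,T)=7/2, d(IM,U)=15, d(IM,W)=12
iteration 2: select A,N (d=2); attach at lengths (1, 1); label the merged cluster AN
  updated: d(AN,C)=17, d(AN,IM)=8, d(AN,T)=14, d(AN,U)=15/2, d(AN,W)=15
iteration 3: select IM,T (d=7/2); attach at lengths (5/4, 7/4); label the merged cluster IMT
  updated: d(AN,IMT)=10, d(C,IMT)=37/3, d(IMT,U)=14, d(IMT,W)=31/3
iteration 4: select C,W (d=4); attach at lengths (2, 2); label the merged cluster CW
  updated: d(AN,CW)=16, d(CW,IMT)=34/3, d(CW,U)=14
iteration 5: select AN,U (d=15/2); attach at lengths (11/4, 15/4); label the merged cluster ANU
  updated: d(ANU,CW)=46/3, d(ANU,IMT)=34/3
iteration 6: select ANU,IMT (d=34/3); attach at lengths (23/12, 47/12); label the merged cluster AIMNTU
  updated: d(AIMNTU,CW)=40/3
iteration 7: select AIMNTU,CW (d=40/3); attach at lengths (1, 14/3); label the merged cluster ACIMNTUW
final tree: ((((A:1,N:1):11/4,U:15/4):23/12,((I:1/2,M:1/2):5/4,T:7/4):47/12):1,(C:2,W:2):14/3)
total length: 28

A,N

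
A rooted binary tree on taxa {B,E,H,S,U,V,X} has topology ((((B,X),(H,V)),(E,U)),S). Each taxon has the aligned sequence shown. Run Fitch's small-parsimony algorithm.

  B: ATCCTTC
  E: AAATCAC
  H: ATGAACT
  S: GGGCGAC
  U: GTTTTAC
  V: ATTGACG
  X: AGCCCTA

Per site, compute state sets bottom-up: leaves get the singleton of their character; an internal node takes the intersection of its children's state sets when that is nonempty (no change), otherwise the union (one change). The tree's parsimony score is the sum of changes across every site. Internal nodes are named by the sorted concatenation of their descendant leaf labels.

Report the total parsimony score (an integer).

BX@0: {A} ∩ {A} = {A} (intersection, +0)
HV@0: {A} ∩ {A} = {A} (intersection, +0)
BHVX@0: {A} ∩ {A} = {A} (intersection, +0)
EU@0: {A} ∪ {G} = {A,G} (union, +1)
BEHUVX@0: {A} ∩ {A,G} = {A} (intersection, +0)
BEHSUVX@0: {A} ∪ {G} = {A,G} (union, +1)
BX@1: {T} ∪ {G} = {G,T} (union, +1)
HV@1: {T} ∩ {T} = {T} (intersection, +0)
BHVX@1: {G,T} ∩ {T} = {T} (intersection, +0)
EU@1: {A} ∪ {T} = {A,T} (union, +1)
BEHUVX@1: {T} ∩ {A,T} = {T} (intersection, +0)
BEHSUVX@1: {T} ∪ {G} = {G,T} (union, +1)
BX@2: {C} ∩ {C} = {C} (intersection, +0)
HV@2: {G} ∪ {T} = {G,T} (union, +1)
BHVX@2: {C} ∪ {G,T} = {C,G,T} (union, +1)
EU@2: {A} ∪ {T} = {A,T} (union, +1)
BEHUVX@2: {C,G,T} ∩ {A,T} = {T} (intersection, +0)
BEHSUVX@2: {T} ∪ {G} = {G,T} (union, +1)
BX@3: {C} ∩ {C} = {C} (intersection, +0)
HV@3: {A} ∪ {G} = {A,G} (union, +1)
BHVX@3: {C} ∪ {A,G} = {A,C,G} (union, +1)
EU@3: {T} ∩ {T} = {T} (intersection, +0)
BEHUVX@3: {A,C,G} ∪ {T} = {A,C,G,T} (union, +1)
BEHSUVX@3: {A,C,G,T} ∩ {C} = {C} (intersection, +0)
BX@4: {T} ∪ {C} = {C,T} (union, +1)
HV@4: {A} ∩ {A} = {A} (intersection, +0)
BHVX@4: {C,T} ∪ {A} = {A,C,T} (union, +1)
EU@4: {C} ∪ {T} = {C,T} (union, +1)
BEHUVX@4: {A,C,T} ∩ {C,T} = {C,T} (intersection, +0)
BEHSUVX@4: {C,T} ∪ {G} = {C,G,T} (union, +1)
BX@5: {T} ∩ {T} = {T} (intersection, +0)
HV@5: {C} ∩ {C} = {C} (intersection, +0)
BHVX@5: {T} ∪ {C} = {C,T} (union, +1)
EU@5: {A} ∩ {A} = {A} (intersection, +0)
BEHUVX@5: {C,T} ∪ {A} = {A,C,T} (union, +1)
BEHSUVX@5: {A,C,T} ∩ {A} = {A} (intersection, +0)
BX@6: {C} ∪ {A} = {A,C} (union, +1)
HV@6: {T} ∪ {G} = {G,T} (union, +1)
BHVX@6: {A,C} ∪ {G,T} = {A,C,G,T} (union, +1)
EU@6: {C} ∩ {C} = {C} (intersection, +0)
BEHUVX@6: {A,C,G,T} ∩ {C} = {C} (intersection, +0)
BEHSUVX@6: {C} ∩ {C} = {C} (intersection, +0)
per-site changes: [2, 3, 4, 3, 4, 2, 3]; total = 21

21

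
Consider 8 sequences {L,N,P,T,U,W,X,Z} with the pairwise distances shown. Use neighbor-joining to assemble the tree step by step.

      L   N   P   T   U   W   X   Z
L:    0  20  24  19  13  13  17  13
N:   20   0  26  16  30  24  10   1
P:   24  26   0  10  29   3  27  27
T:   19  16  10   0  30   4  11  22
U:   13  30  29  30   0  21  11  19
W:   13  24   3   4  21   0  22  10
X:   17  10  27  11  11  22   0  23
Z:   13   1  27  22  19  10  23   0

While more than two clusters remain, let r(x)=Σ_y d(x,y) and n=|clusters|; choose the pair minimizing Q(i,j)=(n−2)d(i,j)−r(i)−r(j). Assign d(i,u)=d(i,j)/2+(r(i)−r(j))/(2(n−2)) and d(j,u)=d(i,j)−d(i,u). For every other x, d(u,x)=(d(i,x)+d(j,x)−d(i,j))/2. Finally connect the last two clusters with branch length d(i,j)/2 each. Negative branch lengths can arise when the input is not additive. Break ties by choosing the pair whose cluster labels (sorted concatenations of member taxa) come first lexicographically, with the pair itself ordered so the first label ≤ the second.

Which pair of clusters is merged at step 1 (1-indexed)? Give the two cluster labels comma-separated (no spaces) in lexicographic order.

1. join N+Z (d=1, Q=-236) ⇒ NZ; edges |N|=3/2, |Z|=-1/2
  updated: d(L,NZ)=16, d(NZ,P)=26, d(NZ,T)=37/2, d(NZ,U)=24, d(NZ,W)=33/2, d(NZ,X)=16
2. join P+W (d=3, Q=-367/2) ⇒ PW; edges |P|=109/20, |W|=-49/20
  updated: d(L,PW)=17, d(NZ,PW)=79/4, d(PW,T)=11/2, d(PW,U)=47/2, d(PW,X)=23
3. join PW+T (d=11/2, Q=-603/4) ⇒ PTW; edges |PW|=107/32, |T|=69/32
  updated: d(L,PTW)=61/4, d(NZ,PTW)=131/8, d(PTW,U)=24, d(PTW,X)=57/4
4. join U+X (d=11, Q=-389/4) ⇒ UX; edges |U|=187/24, |X|=77/24
  updated: d(L,UX)=19/2, d(NZ,UX)=29/2, d(PTW,UX)=109/8
5. join L+UX (d=19/2, Q=-475/8) ⇒ LUX; edges |L|=177/32, |UX|=127/32
  updated: d(LUX,NZ)=21/2, d(LUX,PTW)=155/16
6. join LUX+NZ (d=21/2, Q=-585/16) ⇒ LNUXZ; edges |LUX|=61/32, |NZ|=275/32
  updated: d(LNUXZ,PTW)=249/32
7. join LNUXZ+PTW (d=249/32) ⇒ LNPTUWXZ; edges |LNUXZ|=249/64, |PTW|=249/64
final tree: (((L:177/32,(U:187/24,X:77/24):127/32):61/32,(N:3/2,Z:-1/2):275/32):249/64,((P:109/20,W:-49/20):107/32,T:69/32):249/64)
total length: 1545/32

N,Z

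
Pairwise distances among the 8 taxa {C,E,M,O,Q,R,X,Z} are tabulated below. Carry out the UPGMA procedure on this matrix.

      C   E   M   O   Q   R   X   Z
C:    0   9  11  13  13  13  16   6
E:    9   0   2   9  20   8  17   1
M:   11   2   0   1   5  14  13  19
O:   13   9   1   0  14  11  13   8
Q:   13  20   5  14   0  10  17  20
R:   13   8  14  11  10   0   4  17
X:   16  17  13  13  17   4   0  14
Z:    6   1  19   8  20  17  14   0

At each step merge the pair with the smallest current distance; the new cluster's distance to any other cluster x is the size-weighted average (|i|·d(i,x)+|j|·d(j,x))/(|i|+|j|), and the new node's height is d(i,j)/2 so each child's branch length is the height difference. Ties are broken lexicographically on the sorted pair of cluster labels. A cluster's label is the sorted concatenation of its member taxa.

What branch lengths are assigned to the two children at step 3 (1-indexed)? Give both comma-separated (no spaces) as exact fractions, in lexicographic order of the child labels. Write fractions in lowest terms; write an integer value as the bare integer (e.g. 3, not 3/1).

2,2

1. join E+Z (d=1) ⇒ EZ; edges |E|=1/2, |Z|=1/2
  updated: d(C,EZ)=15/2, d(EZ,M)=21/2, d(EZ,O)=17/2, d(EZ,Q)=20, d(EZ,R)=25/2, d(EZ,X)=31/2
2. join M+O (d=1) ⇒ MO; edges |M|=1/2, |O|=1/2
  updated: d(C,MO)=12, d(EZ,MO)=19/2, d(MO,Q)=19/2, d(MO,R)=25/2, d(MO,X)=13
3. join R+X (d=4) ⇒ RX; edges |R|=2, |X|=2
  updated: d(C,RX)=29/2, d(EZ,RX)=14, d(MO,RX)=51/4, d(Q,RX)=27/2
4. join C+EZ (d=15/2) ⇒ CEZ; edges |C|=15/4, |EZ|=13/4
  updated: d(CEZ,MO)=31/3, d(CEZ,Q)=53/3, d(CEZ,RX)=85/6
5. join MO+Q (d=19/2) ⇒ MOQ; edges |MO|=17/4, |Q|=19/4
  updated: d(CEZ,MOQ)=115/9, d(MOQ,RX)=13
6. join CEZ+MOQ (d=115/9) ⇒ CEMOQZ; edges |CEZ|=95/36, |MOQ|=59/36
  updated: d(CEMOQZ,RX)=163/12
7. join CEMOQZ+RX (d=163/12) ⇒ CEMOQRXZ; edges |CEMOQZ|=29/72, |RX|=115/24
final tree: (((C:15/4,(E:1/2,Z:1/2):13/4):95/36,((M:1/2,O:1/2):17/4,Q:19/4):59/36):29/72,(R:2,X:2):115/24)
total length: 1133/36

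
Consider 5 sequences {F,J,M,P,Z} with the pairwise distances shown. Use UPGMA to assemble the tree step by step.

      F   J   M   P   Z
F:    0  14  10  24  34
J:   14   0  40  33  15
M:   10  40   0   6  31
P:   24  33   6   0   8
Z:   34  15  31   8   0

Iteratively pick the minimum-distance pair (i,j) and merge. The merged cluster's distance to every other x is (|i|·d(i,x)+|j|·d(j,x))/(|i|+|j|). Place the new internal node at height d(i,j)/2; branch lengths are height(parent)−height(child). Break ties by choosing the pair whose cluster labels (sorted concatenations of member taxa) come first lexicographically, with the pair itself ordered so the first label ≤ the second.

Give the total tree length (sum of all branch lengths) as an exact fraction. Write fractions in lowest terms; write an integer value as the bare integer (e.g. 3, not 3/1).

183/4

1. join M+P (d=6) ⇒ MP; edges |M|=3, |P|=3
  updated: d(F,MP)=17, d(J,MP)=73/2, d(MP,Z)=39/2
2. join F+J (d=14) ⇒ FJ; edges |F|=7, |J|=7
  updated: d(FJ,MP)=107/4, d(FJ,Z)=49/2
3. join MP+Z (d=39/2) ⇒ MPZ; edges |MP|=27/4, |Z|=39/4
  updated: d(FJ,MPZ)=26
4. join FJ+MPZ (d=26) ⇒ FJMPZ; edges |FJ|=6, |MPZ|=13/4
final tree: ((F:7,J:7):6,((M:3,P:3):27/4,Z:39/4):13/4)
total length: 183/4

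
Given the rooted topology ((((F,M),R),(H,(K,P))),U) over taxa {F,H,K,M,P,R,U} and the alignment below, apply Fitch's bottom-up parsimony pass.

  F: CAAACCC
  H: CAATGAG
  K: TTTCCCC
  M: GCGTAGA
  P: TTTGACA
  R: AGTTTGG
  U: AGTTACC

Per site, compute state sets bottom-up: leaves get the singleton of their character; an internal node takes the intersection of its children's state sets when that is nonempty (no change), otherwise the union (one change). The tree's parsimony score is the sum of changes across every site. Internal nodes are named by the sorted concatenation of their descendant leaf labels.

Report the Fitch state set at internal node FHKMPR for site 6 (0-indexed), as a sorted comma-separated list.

site 0, node FM: F={C} ∪ M={G} → {C,G} (+1)
site 0, node FMR: FM={C,G} ∪ R={A} → {A,C,G} (+1)
site 0, node KP: K={T} ∩ P={T} → {T} (+0)
site 0, node HKP: H={C} ∪ KP={T} → {C,T} (+1)
site 0, node FHKMPR: FMR={A,C,G} ∩ HKP={C,T} → {C} (+0)
site 0, node FHKMPRU: FHKMPR={C} ∪ U={A} → {A,C} (+1)
site 1, node FM: F={A} ∪ M={C} → {A,C} (+1)
site 1, node FMR: FM={A,C} ∪ R={G} → {A,C,G} (+1)
site 1, node KP: K={T} ∩ P={T} → {T} (+0)
site 1, node HKP: H={A} ∪ KP={T} → {A,T} (+1)
site 1, node FHKMPR: FMR={A,C,G} ∩ HKP={A,T} → {A} (+0)
site 1, node FHKMPRU: FHKMPR={A} ∪ U={G} → {A,G} (+1)
site 2, node FM: F={A} ∪ M={G} → {A,G} (+1)
site 2, node FMR: FM={A,G} ∪ R={T} → {A,G,T} (+1)
site 2, node KP: K={T} ∩ P={T} → {T} (+0)
site 2, node HKP: H={A} ∪ KP={T} → {A,T} (+1)
site 2, node FHKMPR: FMR={A,G,T} ∩ HKP={A,T} → {A,T} (+0)
site 2, node FHKMPRU: FHKMPR={A,T} ∩ U={T} → {T} (+0)
site 3, node FM: F={A} ∪ M={T} → {A,T} (+1)
site 3, node FMR: FM={A,T} ∩ R={T} → {T} (+0)
site 3, node KP: K={C} ∪ P={G} → {C,G} (+1)
site 3, node HKP: H={T} ∪ KP={C,G} → {C,G,T} (+1)
site 3, node FHKMPR: FMR={T} ∩ HKP={C,G,T} → {T} (+0)
site 3, node FHKMPRU: FHKMPR={T} ∩ U={T} → {T} (+0)
site 4, node FM: F={C} ∪ M={A} → {A,C} (+1)
site 4, node FMR: FM={A,C} ∪ R={T} → {A,C,T} (+1)
site 4, node KP: K={C} ∪ P={A} → {A,C} (+1)
site 4, node HKP: H={G} ∪ KP={A,C} → {A,C,G} (+1)
site 4, node FHKMPR: FMR={A,C,T} ∩ HKP={A,C,G} → {A,C} (+0)
site 4, node FHKMPRU: FHKMPR={A,C} ∩ U={A} → {A} (+0)
site 5, node FM: F={C} ∪ M={G} → {C,G} (+1)
site 5, node FMR: FM={C,G} ∩ R={G} → {G} (+0)
site 5, node KP: K={C} ∩ P={C} → {C} (+0)
site 5, node HKP: H={A} ∪ KP={C} → {A,C} (+1)
site 5, node FHKMPR: FMR={G} ∪ HKP={A,C} → {A,C,G} (+1)
site 5, node FHKMPRU: FHKMPR={A,C,G} ∩ U={C} → {C} (+0)
site 6, node FM: F={C} ∪ M={A} → {A,C} (+1)
site 6, node FMR: FM={A,C} ∪ R={G} → {A,C,G} (+1)
site 6, node KP: K={C} ∪ P={A} → {A,C} (+1)
site 6, node HKP: H={G} ∪ KP={A,C} → {A,C,G} (+1)
site 6, node FHKMPR: FMR={A,C,G} ∩ HKP={A,C,G} → {A,C,G} (+0)
site 6, node FHKMPRU: FHKMPR={A,C,G} ∩ U={C} → {C} (+0)
per-site changes: [4, 4, 3, 3, 4, 3, 4]; total = 25

A,C,G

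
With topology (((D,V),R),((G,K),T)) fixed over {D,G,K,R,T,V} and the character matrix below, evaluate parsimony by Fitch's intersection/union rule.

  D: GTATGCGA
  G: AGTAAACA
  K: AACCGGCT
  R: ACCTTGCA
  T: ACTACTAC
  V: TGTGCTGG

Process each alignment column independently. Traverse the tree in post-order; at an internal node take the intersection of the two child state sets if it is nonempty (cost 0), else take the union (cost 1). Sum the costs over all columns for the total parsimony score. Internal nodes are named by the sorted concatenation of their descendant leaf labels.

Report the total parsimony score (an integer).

25

site 0, node DV: D={G} ∪ V={T} → {G,T} (+1)
site 0, node DRV: DV={G,T} ∪ R={A} → {A,G,T} (+1)
site 0, node GK: G={A} ∩ K={A} → {A} (+0)
site 0, node GKT: GK={A} ∩ T={A} → {A} (+0)
site 0, node DGKRTV: DRV={A,G,T} ∩ GKT={A} → {A} (+0)
site 1, node DV: D={T} ∪ V={G} → {G,T} (+1)
site 1, node DRV: DV={G,T} ∪ R={C} → {C,G,T} (+1)
site 1, node GK: G={G} ∪ K={A} → {A,G} (+1)
site 1, node GKT: GK={A,G} ∪ T={C} → {A,C,G} (+1)
site 1, node DGKRTV: DRV={C,G,T} ∩ GKT={A,C,G} → {C,G} (+0)
site 2, node DV: D={A} ∪ V={T} → {A,T} (+1)
site 2, node DRV: DV={A,T} ∪ R={C} → {A,C,T} (+1)
site 2, node GK: G={T} ∪ K={C} → {C,T} (+1)
site 2, node GKT: GK={C,T} ∩ T={T} → {T} (+0)
site 2, node DGKRTV: DRV={A,C,T} ∩ GKT={T} → {T} (+0)
site 3, node DV: D={T} ∪ V={G} → {G,T} (+1)
site 3, node DRV: DV={G,T} ∩ R={T} → {T} (+0)
site 3, node GK: G={A} ∪ K={C} → {A,C} (+1)
site 3, node GKT: GK={A,C} ∩ T={A} → {A} (+0)
site 3, node DGKRTV: DRV={T} ∪ GKT={A} → {A,T} (+1)
site 4, node DV: D={G} ∪ V={C} → {C,G} (+1)
site 4, node DRV: DV={C,G} ∪ R={T} → {C,G,T} (+1)
site 4, node GK: G={A} ∪ K={G} → {A,G} (+1)
site 4, node GKT: GK={A,G} ∪ T={C} → {A,C,G} (+1)
site 4, node DGKRTV: DRV={C,G,T} ∩ GKT={A,C,G} → {C,G} (+0)
site 5, node DV: D={C} ∪ V={T} → {C,T} (+1)
site 5, node DRV: DV={C,T} ∪ R={G} → {C,G,T} (+1)
site 5, node GK: G={A} ∪ K={G} → {A,G} (+1)
site 5, node GKT: GK={A,G} ∪ T={T} → {A,G,T} (+1)
site 5, node DGKRTV: DRV={C,G,T} ∩ GKT={A,G,T} → {G,T} (+0)
site 6, node DV: D={G} ∩ V={G} → {G} (+0)
site 6, node DRV: DV={G} ∪ R={C} → {C,G} (+1)
site 6, node GK: G={C} ∩ K={C} → {C} (+0)
site 6, node GKT: GK={C} ∪ T={A} → {A,C} (+1)
site 6, node DGKRTV: DRV={C,G} ∩ GKT={A,C} → {C} (+0)
site 7, node DV: D={A} ∪ V={G} → {A,G} (+1)
site 7, node DRV: DV={A,G} ∩ R={A} → {A} (+0)
site 7, node GK: G={A} ∪ K={T} → {A,T} (+1)
site 7, node GKT: GK={A,T} ∪ T={C} → {A,C,T} (+1)
site 7, node DGKRTV: DRV={A} ∩ GKT={A,C,T} → {A} (+0)
per-site changes: [2, 4, 3, 3, 4, 4, 2, 3]; total = 25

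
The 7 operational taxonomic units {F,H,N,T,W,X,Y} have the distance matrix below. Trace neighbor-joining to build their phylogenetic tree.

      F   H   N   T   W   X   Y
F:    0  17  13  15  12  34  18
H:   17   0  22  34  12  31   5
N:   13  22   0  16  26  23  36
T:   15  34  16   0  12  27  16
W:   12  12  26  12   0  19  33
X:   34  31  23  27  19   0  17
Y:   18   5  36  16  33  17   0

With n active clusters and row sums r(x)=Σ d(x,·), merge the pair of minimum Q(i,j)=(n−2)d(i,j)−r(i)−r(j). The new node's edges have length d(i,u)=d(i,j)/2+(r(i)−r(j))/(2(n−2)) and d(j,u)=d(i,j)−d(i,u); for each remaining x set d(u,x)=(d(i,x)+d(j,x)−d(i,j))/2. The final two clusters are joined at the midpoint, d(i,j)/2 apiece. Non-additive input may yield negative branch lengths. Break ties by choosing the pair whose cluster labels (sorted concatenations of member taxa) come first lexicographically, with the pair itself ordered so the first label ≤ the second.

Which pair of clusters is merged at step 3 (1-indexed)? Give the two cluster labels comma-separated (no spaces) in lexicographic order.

1. join H+Y (d=5, Q=-221) ⇒ HY; edges |H|=21/10, |Y|=29/10
  updated: d(F,HY)=15, d(HY,N)=53/2, d(HY,T)=45/2, d(HY,W)=20, d(HY,X)=43/2
2. join HY+X (d=43/2, Q=-144) ⇒ HXY; edges |HY|=67/8, |X|=105/8
  updated: d(F,HXY)=55/4, d(HXY,N)=14, d(HXY,T)=14, d(HXY,W)=35/4
3. join F+N (d=13, Q=-335/4) ⇒ FN; edges |F|=95/24, |N|=217/24
  updated: d(FN,HXY)=59/8, d(FN,T)=9, d(FN,W)=25/2
4. join FN+T (d=9, Q=-367/8) ⇒ FNT; edges |FN|=95/32, |T|=193/32
  updated: d(FNT,HXY)=99/16, d(FNT,W)=31/4
5. join FNT+HXY (d=99/16, Q=-363/16) ⇒ FHNTXY; edges |FNT|=83/32, |HXY|=115/32
  updated: d(FHNTXY,W)=165/32
6. join FHNTXY+W (d=165/32) ⇒ FHNTWXY; edges |FHNTXY|=165/64, |W|=165/64
final tree: ((((F:95/24,N:217/24):95/32,T:193/32):83/32,((H:21/10,Y:29/10):67/8,X:105/8):115/32):165/64,W:165/64)
total length: 1915/32

F,N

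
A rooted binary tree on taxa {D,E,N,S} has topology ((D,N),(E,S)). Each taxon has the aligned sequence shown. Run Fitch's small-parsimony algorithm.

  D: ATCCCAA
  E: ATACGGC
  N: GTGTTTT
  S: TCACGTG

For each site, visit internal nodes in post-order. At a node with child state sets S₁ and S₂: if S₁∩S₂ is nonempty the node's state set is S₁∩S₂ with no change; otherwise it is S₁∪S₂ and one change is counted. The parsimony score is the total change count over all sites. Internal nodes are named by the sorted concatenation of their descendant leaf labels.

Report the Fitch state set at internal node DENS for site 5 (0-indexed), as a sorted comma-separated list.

T

site 0, node DN: D={A} ∪ N={G} → {A,G} (+1)
site 0, node ES: E={A} ∪ S={T} → {A,T} (+1)
site 0, node DENS: DN={A,G} ∩ ES={A,T} → {A} (+0)
site 1, node DN: D={T} ∩ N={T} → {T} (+0)
site 1, node ES: E={T} ∪ S={C} → {C,T} (+1)
site 1, node DENS: DN={T} ∩ ES={C,T} → {T} (+0)
site 2, node DN: D={C} ∪ N={G} → {C,G} (+1)
site 2, node ES: E={A} ∩ S={A} → {A} (+0)
site 2, node DENS: DN={C,G} ∪ ES={A} → {A,C,G} (+1)
site 3, node DN: D={C} ∪ N={T} → {C,T} (+1)
site 3, node ES: E={C} ∩ S={C} → {C} (+0)
site 3, node DENS: DN={C,T} ∩ ES={C} → {C} (+0)
site 4, node DN: D={C} ∪ N={T} → {C,T} (+1)
site 4, node ES: E={G} ∩ S={G} → {G} (+0)
site 4, node DENS: DN={C,T} ∪ ES={G} → {C,G,T} (+1)
site 5, node DN: D={A} ∪ N={T} → {A,T} (+1)
site 5, node ES: E={G} ∪ S={T} → {G,T} (+1)
site 5, node DENS: DN={A,T} ∩ ES={G,T} → {T} (+0)
site 6, node DN: D={A} ∪ N={T} → {A,T} (+1)
site 6, node ES: E={C} ∪ S={G} → {C,G} (+1)
site 6, node DENS: DN={A,T} ∪ ES={C,G} → {A,C,G,T} (+1)
per-site changes: [2, 1, 2, 1, 2, 2, 3]; total = 13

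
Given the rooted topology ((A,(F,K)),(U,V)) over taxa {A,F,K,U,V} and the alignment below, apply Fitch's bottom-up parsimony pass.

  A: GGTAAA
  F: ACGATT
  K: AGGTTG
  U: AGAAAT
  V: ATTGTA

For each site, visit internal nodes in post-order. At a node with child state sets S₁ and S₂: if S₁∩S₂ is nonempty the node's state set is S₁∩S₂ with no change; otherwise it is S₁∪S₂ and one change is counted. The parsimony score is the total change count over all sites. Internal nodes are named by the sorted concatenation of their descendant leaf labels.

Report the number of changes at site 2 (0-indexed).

[col 0] FK: children F:{A}, K:{A} ∩→ {A}; cost 0
[col 0] AFK: children A:{G}, FK:{A} ∪→ {A,G}; cost 1
[col 0] UV: children U:{A}, V:{A} ∩→ {A}; cost 0
[col 0] AFKUV: children AFK:{A,G}, UV:{A} ∩→ {A}; cost 0
[col 1] FK: children F:{C}, K:{G} ∪→ {C,G}; cost 1
[col 1] AFK: children A:{G}, FK:{C,G} ∩→ {G}; cost 0
[col 1] UV: children U:{G}, V:{T} ∪→ {G,T}; cost 1
[col 1] AFKUV: children AFK:{G}, UV:{G,T} ∩→ {G}; cost 0
[col 2] FK: children F:{G}, K:{G} ∩→ {G}; cost 0
[col 2] AFK: children A:{T}, FK:{G} ∪→ {G,T}; cost 1
[col 2] UV: children U:{A}, V:{T} ∪→ {A,T}; cost 1
[col 2] AFKUV: children AFK:{G,T}, UV:{A,T} ∩→ {T}; cost 0
[col 3] FK: children F:{A}, K:{T} ∪→ {A,T}; cost 1
[col 3] AFK: children A:{A}, FK:{A,T} ∩→ {A}; cost 0
[col 3] UV: children U:{A}, V:{G} ∪→ {A,G}; cost 1
[col 3] AFKUV: children AFK:{A}, UV:{A,G} ∩→ {A}; cost 0
[col 4] FK: children F:{T}, K:{T} ∩→ {T}; cost 0
[col 4] AFK: children A:{A}, FK:{T} ∪→ {A,T}; cost 1
[col 4] UV: children U:{A}, V:{T} ∪→ {A,T}; cost 1
[col 4] AFKUV: children AFK:{A,T}, UV:{A,T} ∩→ {A,T}; cost 0
[col 5] FK: children F:{T}, K:{G} ∪→ {G,T}; cost 1
[col 5] AFK: children A:{A}, FK:{G,T} ∪→ {A,G,T}; cost 1
[col 5] UV: children U:{T}, V:{A} ∪→ {A,T}; cost 1
[col 5] AFKUV: children AFK:{A,G,T}, UV:{A,T} ∩→ {A,T}; cost 0
per-site changes: [1, 2, 2, 2, 2, 3]; total = 12

2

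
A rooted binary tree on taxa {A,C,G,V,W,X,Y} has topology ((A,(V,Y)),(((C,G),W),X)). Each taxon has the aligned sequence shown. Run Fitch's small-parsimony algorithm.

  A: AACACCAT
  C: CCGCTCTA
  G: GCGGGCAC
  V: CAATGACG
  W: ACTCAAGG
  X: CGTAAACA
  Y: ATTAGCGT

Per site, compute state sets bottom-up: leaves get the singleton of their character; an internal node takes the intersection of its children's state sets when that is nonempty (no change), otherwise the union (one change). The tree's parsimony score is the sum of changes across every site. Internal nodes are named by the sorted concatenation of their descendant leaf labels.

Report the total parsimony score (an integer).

[col 0] VY: children V:{C}, Y:{A} ∪→ {A,C}; cost 1
[col 0] AVY: children A:{A}, VY:{A,C} ∩→ {A}; cost 0
[col 0] CG: children C:{C}, G:{G} ∪→ {C,G}; cost 1
[col 0] CGW: children CG:{C,G}, W:{A} ∪→ {A,C,G}; cost 1
[col 0] CGWX: children CGW:{A,C,G}, X:{C} ∩→ {C}; cost 0
[col 0] ACGVWXY: children AVY:{A}, CGWX:{C} ∪→ {A,C}; cost 1
[col 1] VY: children V:{A}, Y:{T} ∪→ {A,T}; cost 1
[col 1] AVY: children A:{A}, VY:{A,T} ∩→ {A}; cost 0
[col 1] CG: children C:{C}, G:{C} ∩→ {C}; cost 0
[col 1] CGW: children CG:{C}, W:{C} ∩→ {C}; cost 0
[col 1] CGWX: children CGW:{C}, X:{G} ∪→ {C,G}; cost 1
[col 1] ACGVWXY: children AVY:{A}, CGWX:{C,G} ∪→ {A,C,G}; cost 1
[col 2] VY: children V:{A}, Y:{T} ∪→ {A,T}; cost 1
[col 2] AVY: children A:{C}, VY:{A,T} ∪→ {A,C,T}; cost 1
[col 2] CG: children C:{G}, G:{G} ∩→ {G}; cost 0
[col 2] CGW: children CG:{G}, W:{T} ∪→ {G,T}; cost 1
[col 2] CGWX: children CGW:{G,T}, X:{T} ∩→ {T}; cost 0
[col 2] ACGVWXY: children AVY:{A,C,T}, CGWX:{T} ∩→ {T}; cost 0
[col 3] VY: children V:{T}, Y:{A} ∪→ {A,T}; cost 1
[col 3] AVY: children A:{A}, VY:{A,T} ∩→ {A}; cost 0
[col 3] CG: children C:{C}, G:{G} ∪→ {C,G}; cost 1
[col 3] CGW: children CG:{C,G}, W:{C} ∩→ {C}; cost 0
[col 3] CGWX: children CGW:{C}, X:{A} ∪→ {A,C}; cost 1
[col 3] ACGVWXY: children AVY:{A}, CGWX:{A,C} ∩→ {A}; cost 0
[col 4] VY: children V:{G}, Y:{G} ∩→ {G}; cost 0
[col 4] AVY: children A:{C}, VY:{G} ∪→ {C,G}; cost 1
[col 4] CG: children C:{T}, G:{G} ∪→ {G,T}; cost 1
[col 4] CGW: children CG:{G,T}, W:{A} ∪→ {A,G,T}; cost 1
[col 4] CGWX: children CGW:{A,G,T}, X:{A} ∩→ {A}; cost 0
[col 4] ACGVWXY: children AVY:{C,G}, CGWX:{A} ∪→ {A,C,G}; cost 1
[col 5] VY: children V:{A}, Y:{C} ∪→ {A,C}; cost 1
[col 5] AVY: children A:{C}, VY:{A,C} ∩→ {C}; cost 0
[col 5] CG: children C:{C}, G:{C} ∩→ {C}; cost 0
[col 5] CGW: children CG:{C}, W:{A} ∪→ {A,C}; cost 1
[col 5] CGWX: children CGW:{A,C}, X:{A} ∩→ {A}; cost 0
[col 5] ACGVWXY: children AVY:{C}, CGWX:{A} ∪→ {A,C}; cost 1
[col 6] VY: children V:{C}, Y:{G} ∪→ {C,G}; cost 1
[col 6] AVY: children A:{A}, VY:{C,G} ∪→ {A,C,G}; cost 1
[col 6] CG: children C:{T}, G:{A} ∪→ {A,T}; cost 1
[col 6] CGW: children CG:{A,T}, W:{G} ∪→ {A,G,T}; cost 1
[col 6] CGWX: children CGW:{A,G,T}, X:{C} ∪→ {A,C,G,T}; cost 1
[col 6] ACGVWXY: children AVY:{A,C,G}, CGWX:{A,C,G,T} ∩→ {A,C,G}; cost 0
[col 7] VY: children V:{G}, Y:{T} ∪→ {G,T}; cost 1
[col 7] AVY: children A:{T}, VY:{G,T} ∩→ {T}; cost 0
[col 7] CG: children C:{A}, G:{C} ∪→ {A,C}; cost 1
[col 7] CGW: children CG:{A,C}, W:{G} ∪→ {A,C,G}; cost 1
[col 7] CGWX: children CGW:{A,C,G}, X:{A} ∩→ {A}; cost 0
[col 7] ACGVWXY: children AVY:{T}, CGWX:{A} ∪→ {A,T}; cost 1
per-site changes: [4, 3, 3, 3, 4, 3, 5, 4]; total = 29

29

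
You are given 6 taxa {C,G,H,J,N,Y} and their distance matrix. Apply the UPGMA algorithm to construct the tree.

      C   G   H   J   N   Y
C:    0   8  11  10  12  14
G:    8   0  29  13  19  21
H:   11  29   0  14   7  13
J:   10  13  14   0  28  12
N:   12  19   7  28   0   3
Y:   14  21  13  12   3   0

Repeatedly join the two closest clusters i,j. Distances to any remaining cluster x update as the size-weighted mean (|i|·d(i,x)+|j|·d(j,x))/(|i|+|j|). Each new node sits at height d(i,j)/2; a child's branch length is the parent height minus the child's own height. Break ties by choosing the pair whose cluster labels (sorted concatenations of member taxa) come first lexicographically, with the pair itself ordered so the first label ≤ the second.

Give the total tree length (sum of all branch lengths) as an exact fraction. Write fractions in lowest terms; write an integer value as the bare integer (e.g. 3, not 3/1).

1. join N+Y (d=3) ⇒ NY; edges |N|=3/2, |Y|=3/2
  updated: d(C,NY)=13, d(G,NY)=20, d(H,NY)=10, d(J,NY)=20
2. join C+G (d=8) ⇒ CG; edges |C|=4, |G|=4
  updated: d(CG,H)=20, d(CG,J)=23/2, d(CG,NY)=33/2
3. join H+NY (d=10) ⇒ HNY; edges |H|=5, |NY|=7/2
  updated: d(CG,HNY)=53/3, d(HNY,J)=18
4. join CG+J (d=23/2) ⇒ CGJ; edges |CG|=7/4, |J|=23/4
  updated: d(CGJ,HNY)=160/9
5. join CGJ+HNY (d=160/9) ⇒ CGHJNY; edges |CGJ|=113/36, |HNY|=35/9
final tree: (((C:4,G:4):7/4,J:23/4):113/36,(H:5,(N:3/2,Y:3/2):7/2):35/9)
total length: 1225/36

1225/36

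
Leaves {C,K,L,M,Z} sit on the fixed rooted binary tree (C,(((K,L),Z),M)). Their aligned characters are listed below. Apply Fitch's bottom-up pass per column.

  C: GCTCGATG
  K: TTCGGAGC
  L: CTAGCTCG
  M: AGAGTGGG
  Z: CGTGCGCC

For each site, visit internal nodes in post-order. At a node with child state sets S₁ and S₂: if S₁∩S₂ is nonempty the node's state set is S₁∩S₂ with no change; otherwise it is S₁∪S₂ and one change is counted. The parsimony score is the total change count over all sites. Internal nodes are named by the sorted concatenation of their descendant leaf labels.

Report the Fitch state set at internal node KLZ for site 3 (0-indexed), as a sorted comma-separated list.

G

KL@0: {T} ∪ {C} = {C,T} (union, +1)
KLZ@0: {C,T} ∩ {C} = {C} (intersection, +0)
KLMZ@0: {C} ∪ {A} = {A,C} (union, +1)
CKLMZ@0: {G} ∪ {A,C} = {A,C,G} (union, +1)
KL@1: {T} ∩ {T} = {T} (intersection, +0)
KLZ@1: {T} ∪ {G} = {G,T} (union, +1)
KLMZ@1: {G,T} ∩ {G} = {G} (intersection, +0)
CKLMZ@1: {C} ∪ {G} = {C,G} (union, +1)
KL@2: {C} ∪ {A} = {A,C} (union, +1)
KLZ@2: {A,C} ∪ {T} = {A,C,T} (union, +1)
KLMZ@2: {A,C,T} ∩ {A} = {A} (intersection, +0)
CKLMZ@2: {T} ∪ {A} = {A,T} (union, +1)
KL@3: {G} ∩ {G} = {G} (intersection, +0)
KLZ@3: {G} ∩ {G} = {G} (intersection, +0)
KLMZ@3: {G} ∩ {G} = {G} (intersection, +0)
CKLMZ@3: {C} ∪ {G} = {C,G} (union, +1)
KL@4: {G} ∪ {C} = {C,G} (union, +1)
KLZ@4: {C,G} ∩ {C} = {C} (intersection, +0)
KLMZ@4: {C} ∪ {T} = {C,T} (union, +1)
CKLMZ@4: {G} ∪ {C,T} = {C,G,T} (union, +1)
KL@5: {A} ∪ {T} = {A,T} (union, +1)
KLZ@5: {A,T} ∪ {G} = {A,G,T} (union, +1)
KLMZ@5: {A,G,T} ∩ {G} = {G} (intersection, +0)
CKLMZ@5: {A} ∪ {G} = {A,G} (union, +1)
KL@6: {G} ∪ {C} = {C,G} (union, +1)
KLZ@6: {C,G} ∩ {C} = {C} (intersection, +0)
KLMZ@6: {C} ∪ {G} = {C,G} (union, +1)
CKLMZ@6: {T} ∪ {C,G} = {C,G,T} (union, +1)
KL@7: {C} ∪ {G} = {C,G} (union, +1)
KLZ@7: {C,G} ∩ {C} = {C} (intersection, +0)
KLMZ@7: {C} ∪ {G} = {C,G} (union, +1)
CKLMZ@7: {G} ∩ {C,G} = {G} (intersection, +0)
per-site changes: [3, 2, 3, 1, 3, 3, 3, 2]; total = 20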